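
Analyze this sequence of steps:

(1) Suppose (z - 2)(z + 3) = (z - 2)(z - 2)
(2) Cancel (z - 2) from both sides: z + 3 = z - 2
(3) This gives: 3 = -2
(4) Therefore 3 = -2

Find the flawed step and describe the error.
Step 2: Cancel (z - 2) from both sides: z + 3 = z - 2

Step 2 cancels (z - 2) from both sides. This is only valid if (z - 2) ≠ 0, i.e., z ≠ 2. When z = 2, both sides equal zero regardless of the other factors. The correct approach requires considering z = 2 as a separate case.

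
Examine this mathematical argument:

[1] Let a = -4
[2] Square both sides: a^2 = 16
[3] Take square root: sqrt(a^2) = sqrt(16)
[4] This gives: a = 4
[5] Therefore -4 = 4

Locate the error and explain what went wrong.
Step 4: This gives: a = 4

Step 4 incorrectly states that sqrt(a^2) = a. The correct identity is sqrt(a^2) = |a|. Since a = -4 < 0, we have sqrt(a^2) = |-4| = 4, not a = -4.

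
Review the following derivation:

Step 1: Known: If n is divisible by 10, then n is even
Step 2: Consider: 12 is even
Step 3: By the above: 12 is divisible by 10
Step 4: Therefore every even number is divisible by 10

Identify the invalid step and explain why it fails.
Step 3: By the above: 12 is divisible by 10

Step 3 commits the fallacy of affirming the consequent. The known fact 'divisible by 10 → even' does NOT imply 'even → divisible by 10'. That would be the converse, which is false. For example, 12 is even but 12 ÷ 10 = 1.20, which is not an integer.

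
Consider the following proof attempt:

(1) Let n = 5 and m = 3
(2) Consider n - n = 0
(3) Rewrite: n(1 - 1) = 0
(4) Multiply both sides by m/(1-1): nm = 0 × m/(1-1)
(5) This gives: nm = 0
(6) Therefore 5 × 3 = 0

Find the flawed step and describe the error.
Step 4: Multiply both sides by m/(1-1): nm = 0 × m/(1-1)

Step 4 multiplies both sides by m/(1-1). However, 1-1 = 0, so this is multiplication by m/0, which is undefined. We cannot multiply by an undefined expression.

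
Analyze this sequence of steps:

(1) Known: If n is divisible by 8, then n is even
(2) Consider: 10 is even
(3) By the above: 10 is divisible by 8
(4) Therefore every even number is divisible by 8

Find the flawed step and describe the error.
Step 3: By the above: 10 is divisible by 8

Step 3 commits the fallacy of affirming the consequent. The known fact 'divisible by 8 → even' does NOT imply 'even → divisible by 8'. That would be the converse, which is false. For example, 10 is even but 10 ÷ 8 = 1.25, which is not an integer.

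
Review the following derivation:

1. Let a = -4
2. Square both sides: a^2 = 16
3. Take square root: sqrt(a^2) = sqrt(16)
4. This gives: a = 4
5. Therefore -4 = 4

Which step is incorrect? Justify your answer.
Step 4: This gives: a = 4

Step 4 incorrectly states that sqrt(a^2) = a. The correct identity is sqrt(a^2) = |a|. Since a = -4 < 0, we have sqrt(a^2) = |-4| = 4, not a = -4.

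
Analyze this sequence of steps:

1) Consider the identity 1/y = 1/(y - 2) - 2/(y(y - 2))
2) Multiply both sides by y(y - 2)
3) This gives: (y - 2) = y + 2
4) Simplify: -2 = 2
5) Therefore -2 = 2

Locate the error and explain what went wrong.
Step 3: This gives: (y - 2) = y + 2

Step 3 makes a sign error when clearing denominators. Multiplying -2/(y(y - 2)) by y(y - 2) gives -2, not +2. The correct result is (y - 2) = y - 2, which is trivially true, not (y - 2) = y + 2. (Step 1 is a valid identity: 1/(y - 2) - 2/(y(y - 2)) = (y - 2)/(y(y - 2)) = 1/y.)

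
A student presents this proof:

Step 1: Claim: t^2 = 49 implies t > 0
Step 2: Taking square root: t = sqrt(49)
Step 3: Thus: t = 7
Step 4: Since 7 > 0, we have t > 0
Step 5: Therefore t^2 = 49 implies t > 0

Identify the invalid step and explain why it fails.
Step 2: Taking square root: t = sqrt(49)

Step 2 takes the square root and assumes the positive root only. The equation t^2 = 49 actually has two solutions: t = 7 and t = -7. The proof silently assumes t > 0 without justification, then uses this assumption to conclude t > 0, which is circular. The counterexample t = -7 shows the claim is false.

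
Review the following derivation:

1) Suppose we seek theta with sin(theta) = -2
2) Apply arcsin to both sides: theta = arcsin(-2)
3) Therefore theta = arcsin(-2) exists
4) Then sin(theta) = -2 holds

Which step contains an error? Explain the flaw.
Step 2: Apply arcsin to both sides: theta = arcsin(-2)

Step 2 applies arcsin to -2. However, arcsin(x) is only defined for x in [-1, 1] because sin(theta) can only produce values in that range. Since |-2| > 1, arcsin(-2) is undefined. There is no angle whose sine equals -2.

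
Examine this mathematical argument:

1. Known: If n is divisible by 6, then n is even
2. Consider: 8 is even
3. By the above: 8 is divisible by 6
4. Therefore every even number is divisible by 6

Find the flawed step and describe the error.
Step 3: By the above: 8 is divisible by 6

Step 3 commits the fallacy of affirming the consequent. The known fact 'divisible by 6 → even' does NOT imply 'even → divisible by 6'. That would be the converse, which is false. For example, 8 is even but 8 ÷ 6 = 1.33, which is not an integer.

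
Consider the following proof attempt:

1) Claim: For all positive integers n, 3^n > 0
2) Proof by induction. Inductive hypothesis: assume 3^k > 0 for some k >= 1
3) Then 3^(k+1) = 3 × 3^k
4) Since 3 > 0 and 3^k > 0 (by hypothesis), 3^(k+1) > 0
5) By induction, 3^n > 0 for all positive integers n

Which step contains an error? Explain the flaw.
Step 5: By induction, 3^n > 0 for all positive integers n

Step 5 concludes the proof by induction, but no base case was ever established. A valid induction proof requires: (1) a base case proving 3^1 > 0, and (2) an inductive step showing IF 3^k > 0 THEN 3^(k+1) > 0. Steps 2-4 correctly establish the inductive step, but without the base case the conclusion in step 5 does not follow.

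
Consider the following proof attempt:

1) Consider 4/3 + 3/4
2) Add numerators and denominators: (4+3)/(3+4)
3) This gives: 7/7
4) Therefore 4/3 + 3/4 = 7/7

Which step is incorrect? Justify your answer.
Step 2: Add numerators and denominators: (4+3)/(3+4)

Step 2 incorrectly adds fractions by separately adding numerators and denominators. This is wrong. The correct method requires a common denominator: 4/3 + 3/4 = (4×4 + 3×3)/(3×4) = 25/12 = 25/12. The method used gives 7/7, which is different.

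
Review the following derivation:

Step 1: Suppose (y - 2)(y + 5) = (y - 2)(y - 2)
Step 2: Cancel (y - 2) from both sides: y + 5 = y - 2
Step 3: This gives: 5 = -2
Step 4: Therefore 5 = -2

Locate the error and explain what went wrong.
Step 2: Cancel (y - 2) from both sides: y + 5 = y - 2

Step 2 cancels (y - 2) from both sides. This is only valid if (y - 2) ≠ 0, i.e., y ≠ 2. When y = 2, both sides equal zero regardless of the other factors. The correct approach requires considering y = 2 as a separate case.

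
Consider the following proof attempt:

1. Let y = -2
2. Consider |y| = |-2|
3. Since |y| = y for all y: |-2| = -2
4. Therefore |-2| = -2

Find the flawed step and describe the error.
Step 3: Since |y| = y for all y: |-2| = -2

Step 3 incorrectly states that |y| = y for all y. The correct definition is |y| = y when y >= 0, and |y| = -y when y < 0. Since -2 < 0, we have |-2| = -(-2) = 2, not -2.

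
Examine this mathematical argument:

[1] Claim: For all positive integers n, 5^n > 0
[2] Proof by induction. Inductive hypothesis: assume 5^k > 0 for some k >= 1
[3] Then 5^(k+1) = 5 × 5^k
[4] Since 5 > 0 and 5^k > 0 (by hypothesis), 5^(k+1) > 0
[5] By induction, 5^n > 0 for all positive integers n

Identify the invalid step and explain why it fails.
Step 5: By induction, 5^n > 0 for all positive integers n

Step 5 concludes the proof by induction, but no base case was ever established. A valid induction proof requires: (1) a base case proving 5^1 > 0, and (2) an inductive step showing IF 5^k > 0 THEN 5^(k+1) > 0. Steps 2-4 correctly establish the inductive step, but without the base case the conclusion in step 5 does not follow.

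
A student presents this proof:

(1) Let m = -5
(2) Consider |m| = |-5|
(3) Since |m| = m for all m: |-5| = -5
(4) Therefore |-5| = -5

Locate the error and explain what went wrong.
Step 3: Since |m| = m for all m: |-5| = -5

Step 3 incorrectly states that |m| = m for all m. The correct definition is |m| = m when m >= 0, and |m| = -m when m < 0. Since -5 < 0, we have |-5| = -(-5) = 5, not -5.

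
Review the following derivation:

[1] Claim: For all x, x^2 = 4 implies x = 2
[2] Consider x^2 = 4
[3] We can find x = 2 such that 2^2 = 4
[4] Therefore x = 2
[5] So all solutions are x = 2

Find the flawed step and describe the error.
Step 4: Therefore x = 2

Step 4 incorrectly concludes that x = 2 is the only solution. The proof shows that x = 2 is A solution (existence), but does not show it is the ONLY solution (uniqueness). In fact, x = -2 is also a solution since (-2)^2 = 4. Finding one solution doesn't prove there are no others.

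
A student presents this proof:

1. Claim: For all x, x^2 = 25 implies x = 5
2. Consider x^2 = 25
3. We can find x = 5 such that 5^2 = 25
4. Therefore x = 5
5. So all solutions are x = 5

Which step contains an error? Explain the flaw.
Step 4: Therefore x = 5

Step 4 incorrectly concludes that x = 5 is the only solution. The proof shows that x = 5 is A solution (existence), but does not show it is the ONLY solution (uniqueness). In fact, x = -5 is also a solution since (-5)^2 = 25. Finding one solution doesn't prove there are no others.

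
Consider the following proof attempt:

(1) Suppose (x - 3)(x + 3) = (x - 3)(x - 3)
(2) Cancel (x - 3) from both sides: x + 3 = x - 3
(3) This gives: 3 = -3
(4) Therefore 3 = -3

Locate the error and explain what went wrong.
Step 2: Cancel (x - 3) from both sides: x + 3 = x - 3

Step 2 cancels (x - 3) from both sides. This is only valid if (x - 3) ≠ 0, i.e., x ≠ 3. When x = 3, both sides equal zero regardless of the other factors. The correct approach requires considering x = 3 as a separate case.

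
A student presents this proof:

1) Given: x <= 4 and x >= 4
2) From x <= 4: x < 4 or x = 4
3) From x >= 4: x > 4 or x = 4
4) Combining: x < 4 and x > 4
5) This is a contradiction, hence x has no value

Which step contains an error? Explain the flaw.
Step 4: Combining: x < 4 and x > 4

Step 4 incorrectly combines the conditions. From x <= 4 and x >= 4, the intersection is x = 4. The error treats the 'or' cases as 'and' requirements. The correct conclusion is that x = 4 is the unique solution, not that no solution exists.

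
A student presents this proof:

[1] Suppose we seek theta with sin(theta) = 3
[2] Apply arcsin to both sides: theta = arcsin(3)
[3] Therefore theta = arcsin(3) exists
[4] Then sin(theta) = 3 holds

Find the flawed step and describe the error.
Step 2: Apply arcsin to both sides: theta = arcsin(3)

Step 2 applies arcsin to 3. However, arcsin(x) is only defined for x in [-1, 1] because sin(theta) can only produce values in that range. Since |3| > 1, arcsin(3) is undefined. There is no angle whose sine equals 3.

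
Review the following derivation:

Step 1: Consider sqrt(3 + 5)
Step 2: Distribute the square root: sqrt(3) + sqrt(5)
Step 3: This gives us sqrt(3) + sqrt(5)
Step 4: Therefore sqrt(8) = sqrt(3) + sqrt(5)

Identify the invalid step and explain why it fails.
Step 2: Distribute the square root: sqrt(3) + sqrt(5)

Step 2 incorrectly 'distributes' the square root over addition. The square root function does not distribute: sqrt(a + b) ≠ sqrt(a) + sqrt(b). In fact, sqrt(3 + 5) = sqrt(8) ≈ 2.8284, while sqrt(3) + sqrt(5) ≈ 3.9681.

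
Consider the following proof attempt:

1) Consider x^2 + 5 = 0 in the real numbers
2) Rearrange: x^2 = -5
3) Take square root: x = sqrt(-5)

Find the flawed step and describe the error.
Step 3: Take square root: x = sqrt(-5)

Step 3 takes the square root of -5, which is negative. In the real number system, the square root of a negative number is undefined. The equation x^2 + 5 = 0 has no real solutions. Square roots of negative numbers only exist in the complex numbers.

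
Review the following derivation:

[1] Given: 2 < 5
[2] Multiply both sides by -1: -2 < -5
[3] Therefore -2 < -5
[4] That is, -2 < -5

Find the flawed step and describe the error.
Step 2: Multiply both sides by -1: -2 < -5

Step 2 multiplies both sides by -1 but fails to reverse the inequality sign. When multiplying (or dividing) an inequality by a negative number, the direction must be reversed. Since 2 < 5, we should get -2 > -5, i.e., -2 > -5.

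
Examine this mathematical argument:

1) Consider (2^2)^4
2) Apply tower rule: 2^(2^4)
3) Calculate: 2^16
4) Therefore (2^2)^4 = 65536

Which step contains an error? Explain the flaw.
Step 2: Apply tower rule: 2^(2^4)

Step 2 incorrectly states that (a^b)^c = a^(b^c). The correct rule is (a^b)^c = a^(b×c). The actual value is (2^2)^4 = 2^8 = 256, not 2^16 = 65536.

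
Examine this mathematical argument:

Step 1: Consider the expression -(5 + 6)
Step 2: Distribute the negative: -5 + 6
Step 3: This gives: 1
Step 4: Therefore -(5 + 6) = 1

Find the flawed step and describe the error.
Step 2: Distribute the negative: -5 + 6

Step 2 incorrectly distributes the negative sign. The correct distribution is -(5 + 6) = -5 - 6 = -11. The negative must be applied to both terms, not just the first. The error treats -(5 + 6) as -5 + 6, which equals 1 instead of -11.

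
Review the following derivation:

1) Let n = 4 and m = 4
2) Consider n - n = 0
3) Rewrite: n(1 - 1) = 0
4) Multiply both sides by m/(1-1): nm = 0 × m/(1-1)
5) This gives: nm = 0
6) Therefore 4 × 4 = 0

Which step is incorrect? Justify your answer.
Step 4: Multiply both sides by m/(1-1): nm = 0 × m/(1-1)

Step 4 multiplies both sides by m/(1-1). However, 1-1 = 0, so this is multiplication by m/0, which is undefined. We cannot multiply by an undefined expression.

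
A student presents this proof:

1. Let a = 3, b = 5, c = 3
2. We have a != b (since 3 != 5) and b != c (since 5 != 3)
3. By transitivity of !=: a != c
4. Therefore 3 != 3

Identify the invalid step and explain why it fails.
Step 3: By transitivity of !=: a != c

Step 3 incorrectly applies transitivity to the '!=' relation. Transitivity states: if a R b and b R c, then a R c. However, '!=' is not transitive. Counterexample: 3 != 5 and 5 != 3, but 3 = 3 (both equal 3). Transitivity holds for relations like <, <=, =, but not for !=.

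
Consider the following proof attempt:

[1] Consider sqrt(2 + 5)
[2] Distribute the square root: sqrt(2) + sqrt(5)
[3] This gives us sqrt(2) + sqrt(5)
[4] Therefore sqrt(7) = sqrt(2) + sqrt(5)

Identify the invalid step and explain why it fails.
Step 2: Distribute the square root: sqrt(2) + sqrt(5)

Step 2 incorrectly 'distributes' the square root over addition. The square root function does not distribute: sqrt(a + b) ≠ sqrt(a) + sqrt(b). In fact, sqrt(2 + 5) = sqrt(7) ≈ 2.6458, while sqrt(2) + sqrt(5) ≈ 3.6503.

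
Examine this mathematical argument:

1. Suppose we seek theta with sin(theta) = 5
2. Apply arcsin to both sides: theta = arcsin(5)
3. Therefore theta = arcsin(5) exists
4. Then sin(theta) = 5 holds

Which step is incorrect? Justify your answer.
Step 2: Apply arcsin to both sides: theta = arcsin(5)

Step 2 applies arcsin to 5. However, arcsin(x) is only defined for x in [-1, 1] because sin(theta) can only produce values in that range. Since |5| > 1, arcsin(5) is undefined. There is no angle whose sine equals 5.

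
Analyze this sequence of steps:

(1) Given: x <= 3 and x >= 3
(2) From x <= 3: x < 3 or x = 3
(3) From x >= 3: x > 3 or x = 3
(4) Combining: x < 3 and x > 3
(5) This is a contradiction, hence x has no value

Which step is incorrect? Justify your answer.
Step 4: Combining: x < 3 and x > 3

Step 4 incorrectly combines the conditions. From x <= 3 and x >= 3, the intersection is x = 3. The error treats the 'or' cases as 'and' requirements. The correct conclusion is that x = 3 is the unique solution, not that no solution exists.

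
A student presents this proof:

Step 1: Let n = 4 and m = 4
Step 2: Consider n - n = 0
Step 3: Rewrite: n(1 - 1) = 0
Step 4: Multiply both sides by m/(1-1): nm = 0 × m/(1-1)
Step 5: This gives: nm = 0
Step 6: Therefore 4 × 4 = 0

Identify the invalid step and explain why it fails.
Step 4: Multiply both sides by m/(1-1): nm = 0 × m/(1-1)

Step 4 multiplies both sides by m/(1-1). However, 1-1 = 0, so this is multiplication by m/0, which is undefined. We cannot multiply by an undefined expression.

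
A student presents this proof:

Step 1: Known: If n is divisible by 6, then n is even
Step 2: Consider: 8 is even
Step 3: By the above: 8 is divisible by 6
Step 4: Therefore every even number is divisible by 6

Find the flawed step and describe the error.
Step 3: By the above: 8 is divisible by 6

Step 3 commits the fallacy of affirming the consequent. The known fact 'divisible by 6 → even' does NOT imply 'even → divisible by 6'. That would be the converse, which is false. For example, 8 is even but 8 ÷ 6 = 1.33, which is not an integer.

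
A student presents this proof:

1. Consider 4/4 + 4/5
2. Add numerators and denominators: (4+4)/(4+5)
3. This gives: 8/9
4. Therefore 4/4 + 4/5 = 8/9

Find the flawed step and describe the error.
Step 2: Add numerators and denominators: (4+4)/(4+5)

Step 2 incorrectly adds fractions by separately adding numerators and denominators. This is wrong. The correct method requires a common denominator: 4/4 + 4/5 = (4×5 + 4×4)/(4×5) = 36/20 = 9/5. The method used gives 8/9, which is different.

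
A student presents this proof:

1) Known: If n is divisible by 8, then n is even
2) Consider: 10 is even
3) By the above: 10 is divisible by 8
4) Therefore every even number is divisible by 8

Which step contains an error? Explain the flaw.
Step 3: By the above: 10 is divisible by 8

Step 3 commits the fallacy of affirming the consequent. The known fact 'divisible by 8 → even' does NOT imply 'even → divisible by 8'. That would be the converse, which is false. For example, 10 is even but 10 ÷ 8 = 1.25, which is not an integer.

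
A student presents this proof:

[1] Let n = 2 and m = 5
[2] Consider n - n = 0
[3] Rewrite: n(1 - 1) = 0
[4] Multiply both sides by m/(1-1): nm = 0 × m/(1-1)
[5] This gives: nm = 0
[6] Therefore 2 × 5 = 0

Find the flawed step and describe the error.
Step 4: Multiply both sides by m/(1-1): nm = 0 × m/(1-1)

Step 4 multiplies both sides by m/(1-1). However, 1-1 = 0, so this is multiplication by m/0, which is undefined. We cannot multiply by an undefined expression.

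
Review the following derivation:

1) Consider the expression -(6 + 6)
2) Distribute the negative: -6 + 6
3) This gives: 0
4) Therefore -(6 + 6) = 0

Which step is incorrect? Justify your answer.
Step 2: Distribute the negative: -6 + 6

Step 2 incorrectly distributes the negative sign. The correct distribution is -(6 + 6) = -6 - 6 = -12. The negative must be applied to both terms, not just the first. The error treats -(6 + 6) as -6 + 6, which equals 0 instead of -12.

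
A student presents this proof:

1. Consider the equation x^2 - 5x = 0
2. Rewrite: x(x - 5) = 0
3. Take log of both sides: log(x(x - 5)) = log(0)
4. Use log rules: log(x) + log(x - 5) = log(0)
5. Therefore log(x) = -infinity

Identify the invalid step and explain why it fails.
Step 3: Take log of both sides: log(x(x - 5)) = log(0)

Step 3 takes the logarithm of both sides, resulting in log(0) on the right side. The logarithm is only defined for positive numbers; log(0) is undefined (approaches negative infinity). This operation is invalid.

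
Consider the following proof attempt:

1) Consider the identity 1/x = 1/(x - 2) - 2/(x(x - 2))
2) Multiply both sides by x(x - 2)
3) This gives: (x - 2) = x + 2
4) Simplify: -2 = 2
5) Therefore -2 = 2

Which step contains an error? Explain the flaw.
Step 3: This gives: (x - 2) = x + 2

Step 3 makes a sign error when clearing denominators. Multiplying -2/(x(x - 2)) by x(x - 2) gives -2, not +2. The correct result is (x - 2) = x - 2, which is trivially true, not (x - 2) = x + 2. (Step 1 is a valid identity: 1/(x - 2) - 2/(x(x - 2)) = (x - 2)/(x(x - 2)) = 1/x.)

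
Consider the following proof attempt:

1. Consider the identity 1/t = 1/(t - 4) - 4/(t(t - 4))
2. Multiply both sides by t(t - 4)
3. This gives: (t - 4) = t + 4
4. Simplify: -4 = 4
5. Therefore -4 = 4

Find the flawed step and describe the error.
Step 3: This gives: (t - 4) = t + 4

Step 3 makes a sign error when clearing denominators. Multiplying -4/(t(t - 4)) by t(t - 4) gives -4, not +4. The correct result is (t - 4) = t - 4, which is trivially true, not (t - 4) = t + 4. (Step 1 is a valid identity: 1/(t - 4) - 4/(t(t - 4)) = (t - 4)/(t(t - 4)) = 1/t.)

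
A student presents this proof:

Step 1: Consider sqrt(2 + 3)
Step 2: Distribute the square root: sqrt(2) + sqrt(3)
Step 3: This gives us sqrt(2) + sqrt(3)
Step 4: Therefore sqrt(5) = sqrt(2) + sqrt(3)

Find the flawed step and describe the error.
Step 2: Distribute the square root: sqrt(2) + sqrt(3)

Step 2 incorrectly 'distributes' the square root over addition. The square root function does not distribute: sqrt(a + b) ≠ sqrt(a) + sqrt(b). In fact, sqrt(2 + 3) = sqrt(5) ≈ 2.2361, while sqrt(2) + sqrt(3) ≈ 3.1463.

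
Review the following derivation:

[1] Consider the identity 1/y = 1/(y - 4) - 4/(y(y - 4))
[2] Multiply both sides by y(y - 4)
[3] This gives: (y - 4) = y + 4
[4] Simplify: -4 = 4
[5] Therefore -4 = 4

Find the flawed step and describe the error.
Step 3: This gives: (y - 4) = y + 4

Step 3 makes a sign error when clearing denominators. Multiplying -4/(y(y - 4)) by y(y - 4) gives -4, not +4. The correct result is (y - 4) = y - 4, which is trivially true, not (y - 4) = y + 4. (Step 1 is a valid identity: 1/(y - 4) - 4/(y(y - 4)) = (y - 4)/(y(y - 4)) = 1/y.)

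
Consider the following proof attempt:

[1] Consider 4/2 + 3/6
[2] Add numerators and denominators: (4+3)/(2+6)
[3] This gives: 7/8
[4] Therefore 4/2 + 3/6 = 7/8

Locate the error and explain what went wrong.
Step 2: Add numerators and denominators: (4+3)/(2+6)

Step 2 incorrectly adds fractions by separately adding numerators and denominators. This is wrong. The correct method requires a common denominator: 4/2 + 3/6 = (4×6 + 3×2)/(2×6) = 30/12 = 5/2. The method used gives 7/8, which is different.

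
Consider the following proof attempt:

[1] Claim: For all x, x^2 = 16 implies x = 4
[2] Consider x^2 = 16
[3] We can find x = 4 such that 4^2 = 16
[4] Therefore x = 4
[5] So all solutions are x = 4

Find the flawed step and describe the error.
Step 4: Therefore x = 4

Step 4 incorrectly concludes that x = 4 is the only solution. The proof shows that x = 4 is A solution (existence), but does not show it is the ONLY solution (uniqueness). In fact, x = -4 is also a solution since (-4)^2 = 16. Finding one solution doesn't prove there are no others.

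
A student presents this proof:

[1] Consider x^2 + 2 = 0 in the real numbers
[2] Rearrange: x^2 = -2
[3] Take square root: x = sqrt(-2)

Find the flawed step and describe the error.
Step 3: Take square root: x = sqrt(-2)

Step 3 takes the square root of -2, which is negative. In the real number system, the square root of a negative number is undefined. The equation x^2 + 2 = 0 has no real solutions. Square roots of negative numbers only exist in the complex numbers.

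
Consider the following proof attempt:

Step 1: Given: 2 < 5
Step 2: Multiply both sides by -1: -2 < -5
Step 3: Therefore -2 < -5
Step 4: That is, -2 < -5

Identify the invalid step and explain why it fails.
Step 2: Multiply both sides by -1: -2 < -5

Step 2 multiplies both sides by -1 but fails to reverse the inequality sign. When multiplying (or dividing) an inequality by a negative number, the direction must be reversed. Since 2 < 5, we should get -2 > -5, i.e., -2 > -5.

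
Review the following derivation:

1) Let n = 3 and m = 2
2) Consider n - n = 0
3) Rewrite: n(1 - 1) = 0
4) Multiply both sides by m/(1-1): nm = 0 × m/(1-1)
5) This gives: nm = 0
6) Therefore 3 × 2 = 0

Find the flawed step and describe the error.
Step 4: Multiply both sides by m/(1-1): nm = 0 × m/(1-1)

Step 4 multiplies both sides by m/(1-1). However, 1-1 = 0, so this is multiplication by m/0, which is undefined. We cannot multiply by an undefined expression.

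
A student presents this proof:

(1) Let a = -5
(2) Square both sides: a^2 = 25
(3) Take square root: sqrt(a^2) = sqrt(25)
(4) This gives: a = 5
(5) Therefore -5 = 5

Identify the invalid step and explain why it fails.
Step 4: This gives: a = 5

Step 4 incorrectly states that sqrt(a^2) = a. The correct identity is sqrt(a^2) = |a|. Since a = -5 < 0, we have sqrt(a^2) = |-5| = 5, not a = -5.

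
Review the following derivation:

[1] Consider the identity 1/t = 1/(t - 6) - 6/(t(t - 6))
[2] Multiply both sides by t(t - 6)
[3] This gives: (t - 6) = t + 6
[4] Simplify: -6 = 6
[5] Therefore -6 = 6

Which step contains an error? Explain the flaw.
Step 3: This gives: (t - 6) = t + 6

Step 3 makes a sign error when clearing denominators. Multiplying -6/(t(t - 6)) by t(t - 6) gives -6, not +6. The correct result is (t - 6) = t - 6, which is trivially true, not (t - 6) = t + 6. (Step 1 is a valid identity: 1/(t - 6) - 6/(t(t - 6)) = (t - 6)/(t(t - 6)) = 1/t.)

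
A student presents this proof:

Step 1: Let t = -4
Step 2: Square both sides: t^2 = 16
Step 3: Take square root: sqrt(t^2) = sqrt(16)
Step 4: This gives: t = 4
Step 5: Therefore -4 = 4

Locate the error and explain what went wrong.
Step 4: This gives: t = 4

Step 4 incorrectly states that sqrt(t^2) = t. The correct identity is sqrt(t^2) = |t|. Since t = -4 < 0, we have sqrt(t^2) = |-4| = 4, not t = -4.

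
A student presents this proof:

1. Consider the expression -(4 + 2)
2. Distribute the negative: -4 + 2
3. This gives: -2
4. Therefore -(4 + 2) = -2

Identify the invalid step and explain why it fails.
Step 2: Distribute the negative: -4 + 2

Step 2 incorrectly distributes the negative sign. The correct distribution is -(4 + 2) = -4 - 2 = -6. The negative must be applied to both terms, not just the first. The error treats -(4 + 2) as -4 + 2, which equals -2 instead of -6.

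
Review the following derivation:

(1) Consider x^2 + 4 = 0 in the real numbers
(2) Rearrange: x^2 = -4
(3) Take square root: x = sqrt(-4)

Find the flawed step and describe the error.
Step 3: Take square root: x = sqrt(-4)

Step 3 takes the square root of -4, which is negative. In the real number system, the square root of a negative number is undefined. The equation x^2 + 4 = 0 has no real solutions. Square roots of negative numbers only exist in the complex numbers.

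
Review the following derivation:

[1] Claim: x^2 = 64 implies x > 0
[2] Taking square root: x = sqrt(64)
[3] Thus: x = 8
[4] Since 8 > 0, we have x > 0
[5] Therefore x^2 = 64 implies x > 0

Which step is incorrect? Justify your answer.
Step 2: Taking square root: x = sqrt(64)

Step 2 takes the square root and assumes the positive root only. The equation x^2 = 64 actually has two solutions: x = 8 and x = -8. The proof silently assumes x > 0 without justification, then uses this assumption to conclude x > 0, which is circular. The counterexample x = -8 shows the claim is false.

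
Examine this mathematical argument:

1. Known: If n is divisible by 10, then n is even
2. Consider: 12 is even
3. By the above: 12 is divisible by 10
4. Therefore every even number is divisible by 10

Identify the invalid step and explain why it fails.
Step 3: By the above: 12 is divisible by 10

Step 3 commits the fallacy of affirming the consequent. The known fact 'divisible by 10 → even' does NOT imply 'even → divisible by 10'. That would be the converse, which is false. For example, 12 is even but 12 ÷ 10 = 1.20, which is not an integer.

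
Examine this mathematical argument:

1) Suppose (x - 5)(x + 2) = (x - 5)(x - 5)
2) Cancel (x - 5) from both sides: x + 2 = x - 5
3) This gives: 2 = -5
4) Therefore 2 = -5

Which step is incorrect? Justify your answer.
Step 2: Cancel (x - 5) from both sides: x + 2 = x - 5

Step 2 cancels (x - 5) from both sides. This is only valid if (x - 5) ≠ 0, i.e., x ≠ 5. When x = 5, both sides equal zero regardless of the other factors. The correct approach requires considering x = 5 as a separate case.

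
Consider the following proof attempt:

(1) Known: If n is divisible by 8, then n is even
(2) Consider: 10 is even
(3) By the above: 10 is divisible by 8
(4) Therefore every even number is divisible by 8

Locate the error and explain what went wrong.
Step 3: By the above: 10 is divisible by 8

Step 3 commits the fallacy of affirming the consequent. The known fact 'divisible by 8 → even' does NOT imply 'even → divisible by 8'. That would be the converse, which is false. For example, 10 is even but 10 ÷ 8 = 1.25, which is not an integer.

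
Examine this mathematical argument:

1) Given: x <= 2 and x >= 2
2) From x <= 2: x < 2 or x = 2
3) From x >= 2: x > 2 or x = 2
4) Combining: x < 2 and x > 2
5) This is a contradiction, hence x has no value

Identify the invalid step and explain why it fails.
Step 4: Combining: x < 2 and x > 2

Step 4 incorrectly combines the conditions. From x <= 2 and x >= 2, the intersection is x = 2. The error treats the 'or' cases as 'and' requirements. The correct conclusion is that x = 2 is the unique solution, not that no solution exists.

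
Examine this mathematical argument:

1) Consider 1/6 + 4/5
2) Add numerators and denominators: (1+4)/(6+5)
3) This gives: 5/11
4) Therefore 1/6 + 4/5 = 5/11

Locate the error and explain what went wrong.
Step 2: Add numerators and denominators: (1+4)/(6+5)

Step 2 incorrectly adds fractions by separately adding numerators and denominators. This is wrong. The correct method requires a common denominator: 1/6 + 4/5 = (1×5 + 4×6)/(6×5) = 29/30 = 29/30. The method used gives 5/11, which is different.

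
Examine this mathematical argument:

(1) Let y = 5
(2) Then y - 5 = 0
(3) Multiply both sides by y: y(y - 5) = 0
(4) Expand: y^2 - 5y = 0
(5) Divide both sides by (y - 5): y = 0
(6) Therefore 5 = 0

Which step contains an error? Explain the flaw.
Step 5: Divide both sides by (y - 5): y = 0

Step 5 divides both sides by (y - 5). However, since y = 5, we have (y - 5) = 0. Division by zero is undefined, making this step invalid.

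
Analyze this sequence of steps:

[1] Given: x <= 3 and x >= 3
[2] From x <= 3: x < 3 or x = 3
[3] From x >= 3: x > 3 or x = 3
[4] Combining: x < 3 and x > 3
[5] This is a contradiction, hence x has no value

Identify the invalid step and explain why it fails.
Step 4: Combining: x < 3 and x > 3

Step 4 incorrectly combines the conditions. From x <= 3 and x >= 3, the intersection is x = 3. The error treats the 'or' cases as 'and' requirements. The correct conclusion is that x = 3 is the unique solution, not that no solution exists.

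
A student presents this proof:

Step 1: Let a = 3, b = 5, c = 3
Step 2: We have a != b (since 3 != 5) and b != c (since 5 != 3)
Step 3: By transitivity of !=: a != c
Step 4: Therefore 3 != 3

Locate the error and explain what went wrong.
Step 3: By transitivity of !=: a != c

Step 3 incorrectly applies transitivity to the '!=' relation. Transitivity states: if a R b and b R c, then a R c. However, '!=' is not transitive. Counterexample: 3 != 5 and 5 != 3, but 3 = 3 (both equal 3). Transitivity holds for relations like <, <=, =, but not for !=.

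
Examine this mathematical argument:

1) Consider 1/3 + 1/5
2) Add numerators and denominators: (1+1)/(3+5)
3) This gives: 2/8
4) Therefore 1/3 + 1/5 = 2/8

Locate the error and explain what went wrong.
Step 2: Add numerators and denominators: (1+1)/(3+5)

Step 2 incorrectly adds fractions by separately adding numerators and denominators. This is wrong. The correct method requires a common denominator: 1/3 + 1/5 = (1×5 + 1×3)/(3×5) = 8/15 = 8/15. The method used gives 2/8, which is different.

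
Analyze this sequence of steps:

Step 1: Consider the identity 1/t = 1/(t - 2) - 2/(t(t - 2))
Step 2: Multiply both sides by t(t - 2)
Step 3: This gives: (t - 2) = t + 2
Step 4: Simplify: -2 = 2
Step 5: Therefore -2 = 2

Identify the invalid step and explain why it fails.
Step 3: This gives: (t - 2) = t + 2

Step 3 makes a sign error when clearing denominators. Multiplying -2/(t(t - 2)) by t(t - 2) gives -2, not +2. The correct result is (t - 2) = t - 2, which is trivially true, not (t - 2) = t + 2. (Step 1 is a valid identity: 1/(t - 2) - 2/(t(t - 2)) = (t - 2)/(t(t - 2)) = 1/t.)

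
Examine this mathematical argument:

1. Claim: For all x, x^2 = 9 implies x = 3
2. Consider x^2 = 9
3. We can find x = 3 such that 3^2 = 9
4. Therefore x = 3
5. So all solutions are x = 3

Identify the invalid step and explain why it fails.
Step 4: Therefore x = 3

Step 4 incorrectly concludes that x = 3 is the only solution. The proof shows that x = 3 is A solution (existence), but does not show it is the ONLY solution (uniqueness). In fact, x = -3 is also a solution since (-3)^2 = 9. Finding one solution doesn't prove there are no others.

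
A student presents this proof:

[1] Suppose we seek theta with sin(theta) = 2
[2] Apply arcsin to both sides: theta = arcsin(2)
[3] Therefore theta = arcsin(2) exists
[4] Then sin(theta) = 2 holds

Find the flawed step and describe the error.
Step 2: Apply arcsin to both sides: theta = arcsin(2)

Step 2 applies arcsin to 2. However, arcsin(x) is only defined for x in [-1, 1] because sin(theta) can only produce values in that range. Since |2| > 1, arcsin(2) is undefined. There is no angle whose sine equals 2.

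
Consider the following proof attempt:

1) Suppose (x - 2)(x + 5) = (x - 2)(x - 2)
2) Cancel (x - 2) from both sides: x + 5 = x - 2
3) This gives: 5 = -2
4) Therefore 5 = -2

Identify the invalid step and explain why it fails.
Step 2: Cancel (x - 2) from both sides: x + 5 = x - 2

Step 2 cancels (x - 2) from both sides. This is only valid if (x - 2) ≠ 0, i.e., x ≠ 2. When x = 2, both sides equal zero regardless of the other factors. The correct approach requires considering x = 2 as a separate case.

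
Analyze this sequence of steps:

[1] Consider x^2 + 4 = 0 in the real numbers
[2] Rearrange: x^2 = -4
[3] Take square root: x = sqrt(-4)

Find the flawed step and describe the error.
Step 3: Take square root: x = sqrt(-4)

Step 3 takes the square root of -4, which is negative. In the real number system, the square root of a negative number is undefined. The equation x^2 + 4 = 0 has no real solutions. Square roots of negative numbers only exist in the complex numbers.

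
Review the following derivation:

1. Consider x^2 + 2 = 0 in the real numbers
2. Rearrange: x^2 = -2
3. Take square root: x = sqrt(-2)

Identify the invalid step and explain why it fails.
Step 3: Take square root: x = sqrt(-2)

Step 3 takes the square root of -2, which is negative. In the real number system, the square root of a negative number is undefined. The equation x^2 + 2 = 0 has no real solutions. Square roots of negative numbers only exist in the complex numbers.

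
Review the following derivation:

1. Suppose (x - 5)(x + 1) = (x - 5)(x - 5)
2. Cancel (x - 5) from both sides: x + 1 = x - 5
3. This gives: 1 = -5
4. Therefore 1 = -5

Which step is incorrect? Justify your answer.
Step 2: Cancel (x - 5) from both sides: x + 1 = x - 5

Step 2 cancels (x - 5) from both sides. This is only valid if (x - 5) ≠ 0, i.e., x ≠ 5. When x = 5, both sides equal zero regardless of the other factors. The correct approach requires considering x = 5 as a separate case.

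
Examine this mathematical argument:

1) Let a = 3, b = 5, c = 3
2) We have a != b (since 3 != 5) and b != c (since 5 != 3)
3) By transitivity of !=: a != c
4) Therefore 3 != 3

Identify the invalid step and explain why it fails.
Step 3: By transitivity of !=: a != c

Step 3 incorrectly applies transitivity to the '!=' relation. Transitivity states: if a R b and b R c, then a R c. However, '!=' is not transitive. Counterexample: 3 != 5 and 5 != 3, but 3 = 3 (both equal 3). Transitivity holds for relations like <, <=, =, but not for !=.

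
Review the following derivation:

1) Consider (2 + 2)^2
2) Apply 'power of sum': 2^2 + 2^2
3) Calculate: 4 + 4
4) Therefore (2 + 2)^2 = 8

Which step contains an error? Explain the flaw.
Step 2: Apply 'power of sum': 2^2 + 2^2

Step 2 incorrectly applies a non-existent rule '(a+b)^n = a^n + b^n'. This is false in general. The correct expansion uses the binomial theorem. The actual value is (2 + 2)^2 = 4^2 = 16, not 8.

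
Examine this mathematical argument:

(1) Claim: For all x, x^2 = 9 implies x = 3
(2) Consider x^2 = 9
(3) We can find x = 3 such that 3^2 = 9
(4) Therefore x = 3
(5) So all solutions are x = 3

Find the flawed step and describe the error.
Step 4: Therefore x = 3

Step 4 incorrectly concludes that x = 3 is the only solution. The proof shows that x = 3 is A solution (existence), but does not show it is the ONLY solution (uniqueness). In fact, x = -3 is also a solution since (-3)^2 = 9. Finding one solution doesn't prove there are no others.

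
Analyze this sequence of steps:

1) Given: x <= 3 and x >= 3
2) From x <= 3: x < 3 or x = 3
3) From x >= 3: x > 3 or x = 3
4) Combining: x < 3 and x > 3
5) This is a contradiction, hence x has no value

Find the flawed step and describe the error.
Step 4: Combining: x < 3 and x > 3

Step 4 incorrectly combines the conditions. From x <= 3 and x >= 3, the intersection is x = 3. The error treats the 'or' cases as 'and' requirements. The correct conclusion is that x = 3 is the unique solution, not that no solution exists.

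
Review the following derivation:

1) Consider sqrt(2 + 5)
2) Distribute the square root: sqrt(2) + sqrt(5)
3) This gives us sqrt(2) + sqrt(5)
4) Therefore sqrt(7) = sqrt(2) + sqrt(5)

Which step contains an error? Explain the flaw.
Step 2: Distribute the square root: sqrt(2) + sqrt(5)

Step 2 incorrectly 'distributes' the square root over addition. The square root function does not distribute: sqrt(a + b) ≠ sqrt(a) + sqrt(b). In fact, sqrt(2 + 5) = sqrt(7) ≈ 2.6458, while sqrt(2) + sqrt(5) ≈ 3.6503.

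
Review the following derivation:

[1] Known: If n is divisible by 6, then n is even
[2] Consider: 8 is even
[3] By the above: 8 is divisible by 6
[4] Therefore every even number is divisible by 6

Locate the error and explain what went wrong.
Step 3: By the above: 8 is divisible by 6

Step 3 commits the fallacy of affirming the consequent. The known fact 'divisible by 6 → even' does NOT imply 'even → divisible by 6'. That would be the converse, which is false. For example, 8 is even but 8 ÷ 6 = 1.33, which is not an integer.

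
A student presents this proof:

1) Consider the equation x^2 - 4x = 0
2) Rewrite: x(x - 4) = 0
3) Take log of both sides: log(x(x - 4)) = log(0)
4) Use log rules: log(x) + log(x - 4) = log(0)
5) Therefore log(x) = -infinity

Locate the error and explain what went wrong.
Step 3: Take log of both sides: log(x(x - 4)) = log(0)

Step 3 takes the logarithm of both sides, resulting in log(0) on the right side. The logarithm is only defined for positive numbers; log(0) is undefined (approaches negative infinity). This operation is invalid.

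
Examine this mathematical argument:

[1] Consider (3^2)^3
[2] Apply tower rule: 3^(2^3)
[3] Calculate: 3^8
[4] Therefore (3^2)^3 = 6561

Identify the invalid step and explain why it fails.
Step 2: Apply tower rule: 3^(2^3)

Step 2 incorrectly states that (a^b)^c = a^(b^c). The correct rule is (a^b)^c = a^(b×c). The actual value is (3^2)^3 = 3^6 = 729, not 3^8 = 6561.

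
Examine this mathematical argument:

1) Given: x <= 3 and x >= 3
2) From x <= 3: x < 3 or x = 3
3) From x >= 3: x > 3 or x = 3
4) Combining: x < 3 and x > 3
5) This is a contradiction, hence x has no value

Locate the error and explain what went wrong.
Step 4: Combining: x < 3 and x > 3

Step 4 incorrectly combines the conditions. From x <= 3 and x >= 3, the intersection is x = 3. The error treats the 'or' cases as 'and' requirements. The correct conclusion is that x = 3 is the unique solution, not that no solution exists.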